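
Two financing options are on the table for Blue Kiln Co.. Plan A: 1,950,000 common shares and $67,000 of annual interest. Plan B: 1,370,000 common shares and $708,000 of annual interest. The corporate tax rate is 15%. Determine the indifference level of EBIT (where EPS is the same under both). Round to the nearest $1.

$2,222,086

Set EPS_A = EPS_B: (EBIT − $67,000)(1 − 0.15) ÷ 1,950,000 = (EBIT − $708,000)(1 − 0.15) ÷ 1,370,000.
Cancelling (1 − t) and cross-multiplying: 1,370,000·(EBIT − 67,000) = 1,950,000·(EBIT − 708,000).
Solving, EBIT = (708,000·1,950,000 − 67,000·1,370,000) / (1,950,000 − 1,370,000) = 1,288,810,000,000 / 580,000 = 2,222,086.21.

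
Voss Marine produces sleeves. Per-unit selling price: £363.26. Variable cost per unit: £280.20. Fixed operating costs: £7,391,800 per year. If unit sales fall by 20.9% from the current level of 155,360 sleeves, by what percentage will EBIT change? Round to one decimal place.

-48.9%

Total contribution margin = 155,360 × £83.06 = £12,904,201.60.
Operating income = contribution − fixed costs = £12,904,201.60 − £7,391,800 = £5,512,401.60.
So DOL = total CM / EBIT = £12,904,201.60 / £5,512,401.60 = 2.3409.
So EBIT moves 2.3409 × (-20.9%) = -48.9%.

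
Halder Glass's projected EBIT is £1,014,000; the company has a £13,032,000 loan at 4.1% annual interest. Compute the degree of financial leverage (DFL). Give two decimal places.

2.11

Annual interest charges come to £534,312.00.
Degree of financial leverage = EBIT / (EBIT − interest) = £1,014,000 / £479,688.00 = 2.1139.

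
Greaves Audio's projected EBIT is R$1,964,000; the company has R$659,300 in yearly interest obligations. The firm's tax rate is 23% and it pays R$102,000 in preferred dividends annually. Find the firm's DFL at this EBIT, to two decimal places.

1.68

Annual interest charges come to R$659,300.00.
Pre-tax preferred-dividend burden = R$102,000 ÷ (1 − 0.23) = R$132,467.53.
DFL = EBIT ÷ [EBIT − I − D_p/(1−t)] = R$1,964,000 ÷ [R$1,964,000 − R$659,300.00 − R$132,467.53] = R$1,964,000 ÷ R$1,172,232.47 = 1.6754.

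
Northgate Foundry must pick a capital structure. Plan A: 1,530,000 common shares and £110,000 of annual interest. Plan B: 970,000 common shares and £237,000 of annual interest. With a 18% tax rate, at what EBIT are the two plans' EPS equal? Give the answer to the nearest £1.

£456,982

At indifference, (EBIT − 110,000)(1 − t)/1,530,000 = (EBIT − 237,000)(1 − t)/970,000.
The (1 − t) factor cancels: (EBIT − 110,000) × 970,000 = (EBIT − 237,000) × 1,530,000.
Solving, EBIT = (237,000·1,530,000 − 110,000·970,000) / (1,530,000 − 970,000) = 255,910,000,000 / 560,000 = 456,982.14.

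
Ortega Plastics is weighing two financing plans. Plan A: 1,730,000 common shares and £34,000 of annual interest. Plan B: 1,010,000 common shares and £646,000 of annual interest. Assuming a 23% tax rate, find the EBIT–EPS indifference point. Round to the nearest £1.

Set EPS_A = EPS_B: (EBIT − £34,000)(1 − 0.23) ÷ 1,730,000 = (EBIT − £646,000)(1 − 0.23) ÷ 1,010,000.
Cancelling (1 − t) and cross-multiplying: 1,010,000·(EBIT − 34,000) = 1,730,000·(EBIT − 646,000).
EBIT × (1,730,000 − 1,010,000) = 646,000 × 1,730,000 − 34,000 × 1,010,000 = 1,083,240,000,000, so EBIT = 1,083,240,000,000 ÷ 720,000 = 1,504,500.00.

£1,504,500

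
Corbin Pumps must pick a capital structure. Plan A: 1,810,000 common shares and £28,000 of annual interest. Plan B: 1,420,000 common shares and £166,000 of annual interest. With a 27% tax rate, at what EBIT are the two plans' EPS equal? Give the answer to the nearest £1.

£668,462

Set EPS_A = EPS_B: (EBIT − £28,000)(1 − 0.27) ÷ 1,810,000 = (EBIT − £166,000)(1 − 0.27) ÷ 1,420,000.
Cancelling (1 − t) and cross-multiplying: 1,420,000·(EBIT − 28,000) = 1,810,000·(EBIT − 166,000).
EBIT × (1,810,000 − 1,420,000) = 166,000 × 1,810,000 − 28,000 × 1,420,000 = 260,700,000,000, so EBIT = 260,700,000,000 ÷ 390,000 = 668,461.54.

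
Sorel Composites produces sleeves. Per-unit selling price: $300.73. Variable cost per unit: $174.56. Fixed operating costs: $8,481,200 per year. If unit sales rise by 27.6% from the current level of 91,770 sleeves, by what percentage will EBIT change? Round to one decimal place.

+103.2%

At 91,770 units, contribution = 91,770 × $126.17 = $11,578,620.90.
Subtracting fixed costs: EBIT = $11,578,620.90 − $8,481,200 = $3,097,420.90.
So DOL = total CM / EBIT = $11,578,620.90 / $3,097,420.90 = 3.7381.
Operating income changes by 3.7381 × +27.6% = +103.2%.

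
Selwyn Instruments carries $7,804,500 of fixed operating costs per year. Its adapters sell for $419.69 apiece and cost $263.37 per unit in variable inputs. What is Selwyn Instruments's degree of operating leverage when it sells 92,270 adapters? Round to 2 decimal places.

At 92,270 units, contribution = 92,270 × $156.32 = $14,423,646.40.
EBIT = $14,423,646.40 − $7,804,500 = $6,619,146.40.
Degree of operating leverage = $14,423,646.40 / $6,619,146.40 = 2.1791.

2.18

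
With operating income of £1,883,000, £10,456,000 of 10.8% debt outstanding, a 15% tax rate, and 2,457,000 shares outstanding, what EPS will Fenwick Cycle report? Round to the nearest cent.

Pre-tax income = £1,883,000 − £1,129,248.00 = £753,752.00.
Net income = £753,752.00 × (1 − 0.15) = £640,689.20.
EPS = £640,689.20 ÷ 2,457,000 = £0.26.

£0.26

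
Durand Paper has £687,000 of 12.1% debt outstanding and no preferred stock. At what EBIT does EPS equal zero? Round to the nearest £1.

Annual interest = 12.1% × £687,000 = £83,127.00.
With no preferred dividends, EPS = 0 when EBIT exactly covers interest, so the financial break-even EBIT is £83,127.00.

£83,127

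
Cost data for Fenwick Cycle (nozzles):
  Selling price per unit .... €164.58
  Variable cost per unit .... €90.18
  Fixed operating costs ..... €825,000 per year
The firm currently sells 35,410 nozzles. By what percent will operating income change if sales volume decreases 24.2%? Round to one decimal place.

Contribution at this volume is 35,410 × €74.40 = €2,634,504.00.
Operating income = contribution − fixed costs = €2,634,504.00 − €825,000 = €1,809,504.00.
So DOL = total CM / EBIT = €2,634,504.00 / €1,809,504.00 = 1.4559.
Operating income changes by 1.4559 × -24.2% = -35.2%.

-35.2%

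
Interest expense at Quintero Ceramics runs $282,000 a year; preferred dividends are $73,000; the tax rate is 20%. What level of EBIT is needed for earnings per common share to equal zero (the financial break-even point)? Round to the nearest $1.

$373,250

Grossing the preferred dividend up to pre-tax terms: $73,000 / (1 − 0.20) = $91,250.00.
Financial break-even EBIT = interest + D_p ÷ (1 − t) = $282,000 + $91,250.00 = $373,250.00.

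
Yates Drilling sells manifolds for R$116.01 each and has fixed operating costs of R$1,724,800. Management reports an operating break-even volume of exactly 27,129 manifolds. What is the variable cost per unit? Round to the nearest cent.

R$52.43

Contribution per unit must be FC / Q = R$1,724,800 / 27,129 = R$63.5777.
Variable cost per unit = R$116.01 − R$63.5777 = R$52.43.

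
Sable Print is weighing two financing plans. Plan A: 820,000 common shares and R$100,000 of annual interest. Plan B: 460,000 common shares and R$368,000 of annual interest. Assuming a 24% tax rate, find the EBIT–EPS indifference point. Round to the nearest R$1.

R$710,444

At indifference, (EBIT − 100,000)(1 − t)/820,000 = (EBIT − 368,000)(1 − t)/460,000.
Cancelling (1 − t) and cross-multiplying: 460,000·(EBIT − 100,000) = 820,000·(EBIT − 368,000).
EBIT × (820,000 − 460,000) = 368,000 × 820,000 − 100,000 × 460,000 = 255,760,000,000, so EBIT = 255,760,000,000 ÷ 360,000 = 710,444.44.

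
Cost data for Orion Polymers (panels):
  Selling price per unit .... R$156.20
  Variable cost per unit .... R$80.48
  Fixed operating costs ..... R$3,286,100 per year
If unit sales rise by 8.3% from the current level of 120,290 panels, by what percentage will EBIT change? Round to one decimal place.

+13.0%

Contribution at this volume is 120,290 × R$75.72 = R$9,108,358.80.
Operating income = contribution − fixed costs = R$9,108,358.80 − R$3,286,100 = R$5,822,258.80.
DOL = contribution ÷ EBIT = R$9,108,358.80 ÷ R$5,822,258.80 = 1.5644.
So EBIT moves 1.5644 × (+8.3%) = +13.0%.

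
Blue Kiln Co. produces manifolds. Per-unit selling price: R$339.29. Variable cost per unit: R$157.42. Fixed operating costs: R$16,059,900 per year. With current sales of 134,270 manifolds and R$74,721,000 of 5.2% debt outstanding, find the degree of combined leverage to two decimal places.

5.46

At 134,270 units, contribution = 134,270 × R$181.87 = R$24,419,684.90.
Subtracting fixed costs: EBIT = R$24,419,684.90 − R$16,059,900 = R$8,359,784.90. Interest = R$3,885,492.00.
DOL = R$24,419,684.90 ÷ R$8,359,784.90 = 2.9211; DFL = R$8,359,784.90 ÷ R$4,474,292.90 = 1.8684.
Combined leverage = 2.9211 × 1.8684 = 5.4578.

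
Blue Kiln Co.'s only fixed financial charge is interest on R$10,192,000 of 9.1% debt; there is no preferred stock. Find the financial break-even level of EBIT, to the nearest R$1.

R$927,472

Annual interest = 9.1% × R$10,192,000 = R$927,472.00.
With no preferred dividends, EPS = 0 when EBIT exactly covers interest, so the financial break-even EBIT is R$927,472.00.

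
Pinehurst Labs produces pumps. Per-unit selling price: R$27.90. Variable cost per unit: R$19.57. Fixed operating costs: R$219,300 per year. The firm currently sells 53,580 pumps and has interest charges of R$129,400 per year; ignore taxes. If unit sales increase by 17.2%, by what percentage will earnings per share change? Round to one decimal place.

At 53,580 units, contribution = 53,580 × R$8.33 = R$446,321.40.
Operating income = contribution − fixed costs = R$446,321.40 − R$219,300 = R$227,021.40.
Interest = R$129,400.00, so EBIT − I = R$97,621.40.
DCL = total CM / (EBIT − I) = R$446,321.40 / R$97,621.40 = 4.5720.
%ΔEPS = DCL × %ΔSales = 4.5720 × +17.2% = +78.6%.

+78.6%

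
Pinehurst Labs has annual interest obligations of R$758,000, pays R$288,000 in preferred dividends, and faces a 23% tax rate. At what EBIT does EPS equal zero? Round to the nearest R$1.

R$1,132,026

Grossing the preferred dividend up to pre-tax terms: R$288,000 / (1 − 0.23) = R$374,025.97.
Financial break-even EBIT = interest + D_p ÷ (1 − t) = R$758,000 + R$374,025.97 = R$1,132,025.97.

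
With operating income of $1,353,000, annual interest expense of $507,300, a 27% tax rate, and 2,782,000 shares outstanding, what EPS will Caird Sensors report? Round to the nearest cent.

$0.22

Pre-tax income = $1,353,000 − $507,300.00 = $845,700.00.
Net income = $845,700.00 × (1 − 0.27) = $617,361.00.
Per share: $617,361.00 / 2,782,000 shares = $0.22.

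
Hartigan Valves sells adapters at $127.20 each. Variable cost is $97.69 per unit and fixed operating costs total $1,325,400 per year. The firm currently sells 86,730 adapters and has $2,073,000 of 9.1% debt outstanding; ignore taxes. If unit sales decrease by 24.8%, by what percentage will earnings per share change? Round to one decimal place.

-60.7%

At 86,730 units, contribution = 86,730 × $29.51 = $2,559,402.30.
Operating income = contribution − fixed costs = $2,559,402.30 − $1,325,400 = $1,234,002.30.
After interest of $188,643.00, pre-tax earnings = $1,045,359.30.
Degree of combined leverage = contribution ÷ (EBIT − I) = $2,559,402.30 ÷ $1,045,359.30 = 2.4483.
EPS therefore changes by 2.4483 × (-24.8%) = -60.7%.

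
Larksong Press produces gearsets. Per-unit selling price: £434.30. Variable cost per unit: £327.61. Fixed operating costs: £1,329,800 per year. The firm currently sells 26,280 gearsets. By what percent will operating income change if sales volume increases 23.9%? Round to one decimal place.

Total contribution margin = 26,280 × £106.69 = £2,803,813.20.
EBIT = £2,803,813.20 − £1,329,800 = £1,474,013.20.
Degree of operating leverage = £2,803,813.20 / £1,474,013.20 = 1.9022.
%ΔEBIT = DOL × %ΔSales = 1.9022 × +23.9% = +45.5%.

+45.5%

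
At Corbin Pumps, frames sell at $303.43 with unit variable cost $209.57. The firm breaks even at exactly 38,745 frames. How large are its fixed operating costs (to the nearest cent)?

Unit CM = price − variable cost = $303.43 − $209.57 = $93.86.
Fixed costs = break-even units × CM = 38,745 × $93.86 = $3,636,605.70.

$3,636,605.70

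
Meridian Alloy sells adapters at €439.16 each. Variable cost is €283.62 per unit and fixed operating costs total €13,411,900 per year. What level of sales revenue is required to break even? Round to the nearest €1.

Contribution margin per unit = €439.16 − €283.62 = €155.54, a CM ratio of €155.54 ÷ €439.16 = 0.3542.
Break-even sales = FC ÷ CM ratio = €13,411,900 × €439.16 / €155.54 = €37,867,880.

€37,867,880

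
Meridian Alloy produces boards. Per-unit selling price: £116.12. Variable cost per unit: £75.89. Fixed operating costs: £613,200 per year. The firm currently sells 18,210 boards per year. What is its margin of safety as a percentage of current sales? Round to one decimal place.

Contribution margin per unit = £116.12 − £75.89 = £40.23. Break-even units = £613,200 ÷ £40.23 = 15,242.36; break-even revenue = 15,242.36 × £116.12 = £1,769,942.43.
Actual sales revenue = 18,210 × £116.12 = £2,114,545.20.
Margin of safety = (£2,114,545.20 − £1,769,942.43) ÷ £2,114,545.20 = 16.3%.

16.3%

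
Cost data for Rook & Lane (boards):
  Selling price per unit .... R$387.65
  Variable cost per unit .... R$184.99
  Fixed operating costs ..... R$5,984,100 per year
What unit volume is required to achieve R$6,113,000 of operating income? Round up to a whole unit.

Unit CM = price − variable cost = R$387.65 − R$184.99 = R$202.66.
Need Q such that Q × R$202.66 − R$5,984,100 = R$6,113,000, i.e. Q = R$12,097,100 / R$202.66 = 59,691.60 → 59,692.

59,692 boards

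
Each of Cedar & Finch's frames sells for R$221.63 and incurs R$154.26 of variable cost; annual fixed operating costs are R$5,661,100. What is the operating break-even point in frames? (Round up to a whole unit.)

Each unit contributes R$221.63 − R$154.26 = R$67.37.
Units to break even: R$5,661,100 ÷ R$67.37 = 84,029.98, rounded up to 84,030.

84,030 frames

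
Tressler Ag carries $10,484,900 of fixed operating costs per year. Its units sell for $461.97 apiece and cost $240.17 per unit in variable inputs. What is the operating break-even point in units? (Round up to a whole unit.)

Unit CM = price − variable cost = $461.97 − $240.17 = $221.80.
Units to break even: $10,484,900 ÷ $221.80 = 47,271.87, rounded up to 47,272.

47,272 units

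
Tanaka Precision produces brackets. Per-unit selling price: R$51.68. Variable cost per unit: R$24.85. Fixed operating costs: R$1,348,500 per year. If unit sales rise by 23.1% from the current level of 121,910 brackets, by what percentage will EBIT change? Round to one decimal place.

+39.3%

Contribution at this volume is 121,910 × R$26.83 = R$3,270,845.30.
EBIT = R$3,270,845.30 − R$1,348,500 = R$1,922,345.30.
Degree of operating leverage = R$3,270,845.30 / R$1,922,345.30 = 1.7015.
%ΔEBIT = DOL × %ΔSales = 1.7015 × +23.1% = +39.3%.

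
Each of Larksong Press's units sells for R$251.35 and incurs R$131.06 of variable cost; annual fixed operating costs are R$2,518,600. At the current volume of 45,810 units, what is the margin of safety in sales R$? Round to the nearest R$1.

R$6,251,644

Contribution margin per unit = R$251.35 − R$131.06 = R$120.29. Break-even units = R$2,518,600 ÷ R$120.29 = 20,937.73; break-even revenue = 20,937.73 × R$251.35 = R$5,262,699.39.
Current sales = 45,810 × R$251.35 = R$11,514,343.50.
Margin of safety = R$11,514,343.50 − R$5,262,699.39 = R$6,251,644.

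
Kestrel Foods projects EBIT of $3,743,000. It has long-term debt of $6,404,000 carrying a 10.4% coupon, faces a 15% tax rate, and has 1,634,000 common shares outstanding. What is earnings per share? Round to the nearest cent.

Pre-tax income = $3,743,000 − $666,016.00 = $3,076,984.00.
After tax at 15%: net income = $3,076,984.00 × 0.85 = $2,615,436.40.
EPS = $2,615,436.40 ÷ 1,634,000 = $1.60.

$1.60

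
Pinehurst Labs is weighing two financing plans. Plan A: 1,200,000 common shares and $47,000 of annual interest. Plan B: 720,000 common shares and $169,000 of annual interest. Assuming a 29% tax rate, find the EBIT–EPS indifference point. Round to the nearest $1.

At indifference, (EBIT − 47,000)(1 − t)/1,200,000 = (EBIT − 169,000)(1 − t)/720,000.
Cancelling (1 − t) and cross-multiplying: 720,000·(EBIT − 47,000) = 1,200,000·(EBIT − 169,000).
EBIT × (1,200,000 − 720,000) = 169,000 × 1,200,000 − 47,000 × 720,000 = 168,960,000,000, so EBIT = 168,960,000,000 ÷ 480,000 = 352,000.00.

$352,000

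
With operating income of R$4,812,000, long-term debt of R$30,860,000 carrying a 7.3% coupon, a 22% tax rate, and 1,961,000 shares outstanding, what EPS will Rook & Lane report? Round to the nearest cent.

Interest = R$2,252,780.00, so EBT = R$4,812,000 − R$2,252,780.00 = R$2,559,220.00.
Net income = R$2,559,220.00 × (1 − 0.22) = R$1,996,191.60.
Per share: R$1,996,191.60 / 1,961,000 shares = R$1.02.

R$1.02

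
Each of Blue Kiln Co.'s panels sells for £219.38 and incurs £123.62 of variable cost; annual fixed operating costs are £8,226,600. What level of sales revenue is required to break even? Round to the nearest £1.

Contribution margin per unit = £219.38 − £123.62 = £95.76, a CM ratio of £95.76 ÷ £219.38 = 0.4365.
Break-even revenue = fixed costs × price ÷ CM = £8,226,600 × £219.38 ÷ £95.76 = £18,846,611.

£18,846,611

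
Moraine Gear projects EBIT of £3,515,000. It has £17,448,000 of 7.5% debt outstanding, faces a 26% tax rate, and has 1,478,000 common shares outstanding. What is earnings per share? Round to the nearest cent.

£1.10

Pre-tax income = £3,515,000 − £1,308,600.00 = £2,206,400.00.
Net income = £2,206,400.00 × (1 − 0.26) = £1,632,736.00.
Per share: £1,632,736.00 / 1,478,000 shares = £1.10.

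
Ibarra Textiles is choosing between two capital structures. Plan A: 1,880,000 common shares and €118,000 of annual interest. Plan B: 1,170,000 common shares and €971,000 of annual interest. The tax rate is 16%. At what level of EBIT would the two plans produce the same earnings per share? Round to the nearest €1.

At indifference, (EBIT − 118,000)(1 − t)/1,880,000 = (EBIT − 971,000)(1 − t)/1,170,000.
The (1 − t) factor cancels: (EBIT − 118,000) × 1,170,000 = (EBIT − 971,000) × 1,880,000.
EBIT × (1,880,000 − 1,170,000) = 971,000 × 1,880,000 − 118,000 × 1,170,000 = 1,687,420,000,000, so EBIT = 1,687,420,000,000 ÷ 710,000 = 2,376,647.89.

€2,376,648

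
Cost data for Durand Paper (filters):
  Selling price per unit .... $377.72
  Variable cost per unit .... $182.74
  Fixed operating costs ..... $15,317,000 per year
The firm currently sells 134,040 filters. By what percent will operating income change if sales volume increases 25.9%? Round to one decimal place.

+62.6%

At 134,040 units, contribution = 134,040 × $194.98 = $26,135,119.20.
EBIT = $26,135,119.20 − $15,317,000 = $10,818,119.20.
So DOL = total CM / EBIT = $26,135,119.20 / $10,818,119.20 = 2.4159.
Operating income changes by 2.4159 × +25.9% = +62.6%.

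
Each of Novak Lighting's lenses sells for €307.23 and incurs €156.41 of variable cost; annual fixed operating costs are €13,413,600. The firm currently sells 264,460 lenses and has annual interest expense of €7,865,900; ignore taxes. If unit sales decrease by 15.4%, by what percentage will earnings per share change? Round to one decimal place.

At 264,460 units, contribution = 264,460 × €150.82 = €39,885,857.20.
Operating income = contribution − fixed costs = €39,885,857.20 − €13,413,600 = €26,472,257.20.
Interest = €7,865,900.00, so EBIT − I = €18,606,357.20.
DCL = total CM / (EBIT − I) = €39,885,857.20 / €18,606,357.20 = 2.1437.
EPS therefore changes by 2.1437 × (-15.4%) = -33.0%.

-33.0%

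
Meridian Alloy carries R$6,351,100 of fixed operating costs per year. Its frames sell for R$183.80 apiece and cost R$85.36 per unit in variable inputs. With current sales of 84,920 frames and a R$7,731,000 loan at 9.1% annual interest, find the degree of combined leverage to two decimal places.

6.41

Total contribution margin = 84,920 × R$98.44 = R$8,359,524.80.
Subtracting fixed costs: EBIT = R$8,359,524.80 − R$6,351,100 = R$2,008,424.80. Interest = R$703,521.00, so EBIT − I = R$1,304,903.80.
Degree of total leverage = total CM / (EBIT − interest) = R$8,359,524.80 / R$1,304,903.80 = 6.4062.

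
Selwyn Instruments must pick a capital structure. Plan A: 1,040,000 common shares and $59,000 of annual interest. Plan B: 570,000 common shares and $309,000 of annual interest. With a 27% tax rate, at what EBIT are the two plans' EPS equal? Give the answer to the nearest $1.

$612,191

Set EPS_A = EPS_B: (EBIT − $59,000)(1 − 0.27) ÷ 1,040,000 = (EBIT − $309,000)(1 − 0.27) ÷ 570,000.
The (1 − t) factor cancels: (EBIT − 59,000) × 570,000 = (EBIT − 309,000) × 1,040,000.
Solving, EBIT = (309,000·1,040,000 − 59,000·570,000) / (1,040,000 − 570,000) = 287,730,000,000 / 470,000 = 612,191.49.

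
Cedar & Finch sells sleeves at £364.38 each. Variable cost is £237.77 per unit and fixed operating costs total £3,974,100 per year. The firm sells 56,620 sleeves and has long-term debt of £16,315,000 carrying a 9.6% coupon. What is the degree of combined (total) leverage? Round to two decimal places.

At 56,620 units, contribution = 56,620 × £126.61 = £7,168,658.20.
EBIT = £7,168,658.20 − £3,974,100 = £3,194,558.20. Interest = £1,566,240.00, so EBIT − I = £1,628,318.20.
Degree of total leverage = total CM / (EBIT − interest) = £7,168,658.20 / £1,628,318.20 = 4.4025.

4.40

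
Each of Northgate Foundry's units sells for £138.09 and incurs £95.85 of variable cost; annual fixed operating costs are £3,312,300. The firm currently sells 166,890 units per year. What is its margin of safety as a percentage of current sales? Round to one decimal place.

Unit CM = price − variable cost = £138.09 − £95.85 = £42.24. Break-even units = £3,312,300 ÷ £42.24 = 78,416.19; break-even revenue = 78,416.19 × £138.09 = £10,828,492.12.
Current sales = 166,890 × £138.09 = £23,045,840.10.
Margin of safety = (£23,045,840.10 − £10,828,492.12) ÷ £23,045,840.10 = 53.0%.

53.0%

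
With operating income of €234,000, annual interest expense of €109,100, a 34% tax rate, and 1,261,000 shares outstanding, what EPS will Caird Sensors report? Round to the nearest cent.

Interest = €109,100.00, so EBT = €234,000 − €109,100.00 = €124,900.00.
After tax at 34%: net income = €124,900.00 × 0.66 = €82,434.00.
EPS = €82,434.00 ÷ 1,261,000 = €0.07.

€0.07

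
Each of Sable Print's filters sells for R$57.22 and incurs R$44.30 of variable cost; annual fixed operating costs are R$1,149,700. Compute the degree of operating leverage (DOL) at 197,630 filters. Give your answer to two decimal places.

1.82

At 197,630 units, contribution = 197,630 × R$12.92 = R$2,553,379.60.
Operating income = contribution − fixed costs = R$2,553,379.60 − R$1,149,700 = R$1,403,679.60.
Degree of operating leverage = R$2,553,379.60 / R$1,403,679.60 = 1.8191.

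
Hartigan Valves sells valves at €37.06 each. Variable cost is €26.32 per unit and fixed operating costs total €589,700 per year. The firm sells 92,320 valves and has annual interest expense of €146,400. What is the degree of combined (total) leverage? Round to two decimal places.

3.88

Total contribution margin = 92,320 × €10.74 = €991,516.80.
EBIT = €991,516.80 − €589,700 = €401,816.80. Interest = €146,400.00, so EBIT − I = €255,416.80.
Degree of total leverage = total CM / (EBIT − interest) = €991,516.80 / €255,416.80 = 3.8820.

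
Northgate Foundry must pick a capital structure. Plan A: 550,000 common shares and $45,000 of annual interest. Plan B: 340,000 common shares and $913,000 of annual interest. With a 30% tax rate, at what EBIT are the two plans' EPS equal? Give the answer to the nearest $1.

At indifference, (EBIT − 45,000)(1 − t)/550,000 = (EBIT − 913,000)(1 − t)/340,000.
The (1 − t) factor cancels: (EBIT − 45,000) × 340,000 = (EBIT − 913,000) × 550,000.
Solving, EBIT = (913,000·550,000 − 45,000·340,000) / (550,000 − 340,000) = 486,850,000,000 / 210,000 = 2,318,333.33.

$2,318,333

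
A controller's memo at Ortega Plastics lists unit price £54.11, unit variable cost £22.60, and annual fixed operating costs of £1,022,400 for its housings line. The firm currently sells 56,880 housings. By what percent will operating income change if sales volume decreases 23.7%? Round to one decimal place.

Contribution at this volume is 56,880 × £31.51 = £1,792,288.80.
Subtracting fixed costs: EBIT = £1,792,288.80 − £1,022,400 = £769,888.80.
Degree of operating leverage = £1,792,288.80 / £769,888.80 = 2.3280.
So EBIT moves 2.3280 × (-23.7%) = -55.2%.

-55.2%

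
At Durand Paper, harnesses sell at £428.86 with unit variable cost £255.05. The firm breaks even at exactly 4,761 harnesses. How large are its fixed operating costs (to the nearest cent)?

£827,509.41

Contribution margin per unit = £428.86 − £255.05 = £173.81.
Fixed costs = break-even units × CM = 4,761 × £173.81 = £827,509.41.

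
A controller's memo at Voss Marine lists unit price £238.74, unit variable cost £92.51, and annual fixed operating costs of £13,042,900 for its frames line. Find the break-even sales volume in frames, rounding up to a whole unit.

Each unit contributes £238.74 − £92.51 = £146.23.
Break-even volume = fixed costs ÷ CM per unit = £13,042,900 ÷ £146.23 = 89,194.42, so 89,195 frames.

89,195 frames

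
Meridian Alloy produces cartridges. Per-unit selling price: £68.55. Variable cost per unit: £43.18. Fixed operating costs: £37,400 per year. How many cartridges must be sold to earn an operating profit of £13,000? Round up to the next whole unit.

1,987 cartridges

Contribution margin per unit = £68.55 − £43.18 = £25.37.
Required volume = (fixed costs + target profit) ÷ CM = (£37,400 + £13,000) ÷ £25.37 = 1,986.60, so 1,987 cartridges.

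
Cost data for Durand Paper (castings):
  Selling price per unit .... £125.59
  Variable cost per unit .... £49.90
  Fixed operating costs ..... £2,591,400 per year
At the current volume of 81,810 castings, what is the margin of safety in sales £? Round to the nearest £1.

Unit CM = price − variable cost = £125.59 − £49.90 = £75.69. Break-even units = £2,591,400 ÷ £75.69 = 34,237.02; break-even revenue = 34,237.02 × £125.59 = £4,299,827.27.
Current sales = 81,810 × £125.59 = £10,274,517.90.
Margin of safety = £10,274,517.90 − £4,299,827.27 = £5,974,691.

£5,974,691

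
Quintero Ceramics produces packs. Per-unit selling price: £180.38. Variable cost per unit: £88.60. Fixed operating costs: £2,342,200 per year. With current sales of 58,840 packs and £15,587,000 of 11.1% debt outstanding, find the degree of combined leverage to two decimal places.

At 58,840 units, contribution = 58,840 × £91.78 = £5,400,335.20.
Operating income = contribution − fixed costs = £5,400,335.20 − £2,342,200 = £3,058,135.20. Interest = £1,730,157.00, so EBIT − I = £1,327,978.20.
Degree of total leverage = total CM / (EBIT − interest) = £5,400,335.20 / £1,327,978.20 = 4.0666.

4.07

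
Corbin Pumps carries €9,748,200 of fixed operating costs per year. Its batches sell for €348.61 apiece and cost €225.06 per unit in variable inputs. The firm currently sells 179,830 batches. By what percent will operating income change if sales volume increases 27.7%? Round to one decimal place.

Total contribution margin = 179,830 × €123.55 = €22,217,996.50.
Operating income = contribution − fixed costs = €22,217,996.50 − €9,748,200 = €12,469,796.50.
DOL = contribution ÷ EBIT = €22,217,996.50 ÷ €12,469,796.50 = 1.7817.
So EBIT moves 1.7817 × (+27.7%) = +49.4%.

+49.4%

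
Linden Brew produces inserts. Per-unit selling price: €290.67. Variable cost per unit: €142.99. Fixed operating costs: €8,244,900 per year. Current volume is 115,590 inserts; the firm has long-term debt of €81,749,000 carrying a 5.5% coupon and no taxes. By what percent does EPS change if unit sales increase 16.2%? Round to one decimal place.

+63.9%

Contribution at this volume is 115,590 × €147.68 = €17,070,331.20.
Subtracting fixed costs: EBIT = €17,070,331.20 − €8,244,900 = €8,825,431.20.
After interest of €4,496,195.00, pre-tax earnings = €4,329,236.20.
Degree of combined leverage = contribution ÷ (EBIT − I) = €17,070,331.20 ÷ €4,329,236.20 = 3.9430.
%ΔEPS = DCL × %ΔSales = 3.9430 × +16.2% = +63.9%.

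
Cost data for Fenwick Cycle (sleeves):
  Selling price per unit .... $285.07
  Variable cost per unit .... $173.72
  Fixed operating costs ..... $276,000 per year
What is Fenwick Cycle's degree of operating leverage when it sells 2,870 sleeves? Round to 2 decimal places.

7.33

Contribution at this volume is 2,870 × $111.35 = $319,574.50.
EBIT = $319,574.50 − $276,000 = $43,574.50.
Degree of operating leverage = $319,574.50 / $43,574.50 = 7.3340.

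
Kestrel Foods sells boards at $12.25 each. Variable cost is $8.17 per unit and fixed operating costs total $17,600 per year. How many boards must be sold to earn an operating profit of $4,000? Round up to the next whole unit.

5,295 boards

Each unit contributes $12.25 − $8.17 = $4.08.
Units = (FC + target) / CM = ($17,600 + $4,000) / $4.08 = 5,294.12, so 5,295 boards.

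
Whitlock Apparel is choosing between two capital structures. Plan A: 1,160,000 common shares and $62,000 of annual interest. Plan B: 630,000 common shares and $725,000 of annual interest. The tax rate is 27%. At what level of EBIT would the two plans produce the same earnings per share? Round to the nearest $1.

At indifference, (EBIT − 62,000)(1 − t)/1,160,000 = (EBIT − 725,000)(1 − t)/630,000.
Cancelling (1 − t) and cross-multiplying: 630,000·(EBIT − 62,000) = 1,160,000·(EBIT − 725,000).
EBIT × (1,160,000 − 630,000) = 725,000 × 1,160,000 − 62,000 × 630,000 = 801,940,000,000, so EBIT = 801,940,000,000 ÷ 530,000 = 1,513,094.34.

$1,513,094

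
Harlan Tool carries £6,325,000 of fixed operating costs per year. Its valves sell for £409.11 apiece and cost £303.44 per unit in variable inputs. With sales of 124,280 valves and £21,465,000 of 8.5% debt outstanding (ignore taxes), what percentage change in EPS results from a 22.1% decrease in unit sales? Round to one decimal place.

At 124,280 units, contribution = 124,280 × £105.67 = £13,132,667.60.
Operating income = contribution − fixed costs = £13,132,667.60 − £6,325,000 = £6,807,667.60.
Interest = £1,824,525.00, so EBIT − I = £4,983,142.60.
Degree of combined leverage = contribution ÷ (EBIT − I) = £13,132,667.60 ÷ £4,983,142.60 = 2.6354.
EPS therefore changes by 2.6354 × (-22.1%) = -58.2%.

-58.2%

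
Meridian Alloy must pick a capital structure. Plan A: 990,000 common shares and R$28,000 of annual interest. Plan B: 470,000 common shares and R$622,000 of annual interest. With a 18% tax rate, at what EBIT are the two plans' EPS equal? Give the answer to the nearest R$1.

R$1,158,885

At indifference, (EBIT − 28,000)(1 − t)/990,000 = (EBIT − 622,000)(1 − t)/470,000.
The (1 − t) factor cancels: (EBIT − 28,000) × 470,000 = (EBIT − 622,000) × 990,000.
Solving, EBIT = (622,000·990,000 − 28,000·470,000) / (990,000 − 470,000) = 602,620,000,000 / 520,000 = 1,158,884.62.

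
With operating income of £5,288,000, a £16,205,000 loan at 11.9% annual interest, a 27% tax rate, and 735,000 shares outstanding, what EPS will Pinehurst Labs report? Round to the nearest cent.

Pre-tax income = £5,288,000 − £1,928,395.00 = £3,359,605.00.
Net income = £3,359,605.00 × (1 − 0.27) = £2,452,511.65.
Per share: £2,452,511.65 / 735,000 shares = £3.34.

£3.34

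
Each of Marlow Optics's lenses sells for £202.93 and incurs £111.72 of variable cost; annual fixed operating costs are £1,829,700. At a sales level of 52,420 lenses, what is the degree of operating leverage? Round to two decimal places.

1.62

Total contribution margin = 52,420 × £91.21 = £4,781,228.20.
Subtracting fixed costs: EBIT = £4,781,228.20 − £1,829,700 = £2,951,528.20.
Degree of operating leverage = £4,781,228.20 / £2,951,528.20 = 1.6199.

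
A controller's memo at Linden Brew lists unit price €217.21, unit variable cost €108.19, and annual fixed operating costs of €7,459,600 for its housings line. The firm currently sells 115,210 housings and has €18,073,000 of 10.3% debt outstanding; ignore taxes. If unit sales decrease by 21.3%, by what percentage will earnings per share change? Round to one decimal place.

-82.6%

At 115,210 units, contribution = 115,210 × €109.02 = €12,560,194.20.
EBIT = €12,560,194.20 − €7,459,600 = €5,100,594.20.
After interest of €1,861,519.00, pre-tax earnings = €3,239,075.20.
DCL = total CM / (EBIT − I) = €12,560,194.20 / €3,239,075.20 = 3.8777.
%ΔEPS = DCL × %ΔSales = 3.8777 × -21.3% = -82.6%.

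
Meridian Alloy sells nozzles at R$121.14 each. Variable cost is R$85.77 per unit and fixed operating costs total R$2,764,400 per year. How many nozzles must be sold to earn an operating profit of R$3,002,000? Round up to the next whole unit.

Each unit contributes R$121.14 − R$85.77 = R$35.37.
Need Q such that Q × R$35.37 − R$2,764,400 = R$3,002,000, i.e. Q = R$5,766,400 / R$35.37 = 163,030.82 → 163,031.

163,031 nozzles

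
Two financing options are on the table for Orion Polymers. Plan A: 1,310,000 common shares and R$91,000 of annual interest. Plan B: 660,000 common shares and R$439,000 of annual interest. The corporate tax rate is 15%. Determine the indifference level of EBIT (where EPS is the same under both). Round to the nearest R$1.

Set EPS_A = EPS_B: (EBIT − R$91,000)(1 − 0.15) ÷ 1,310,000 = (EBIT − R$439,000)(1 − 0.15) ÷ 660,000.
Cancelling (1 − t) and cross-multiplying: 660,000·(EBIT − 91,000) = 1,310,000·(EBIT − 439,000).
Solving, EBIT = (439,000·1,310,000 − 91,000·660,000) / (1,310,000 − 660,000) = 515,030,000,000 / 650,000 = 792,353.85.

R$792,354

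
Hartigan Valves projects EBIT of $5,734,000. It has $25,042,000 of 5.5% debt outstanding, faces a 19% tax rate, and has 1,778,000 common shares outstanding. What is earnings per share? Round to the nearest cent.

$1.98

Pre-tax income = $5,734,000 − $1,377,310.00 = $4,356,690.00.
Net income = $4,356,690.00 × (1 − 0.19) = $3,528,918.90.
Per share: $3,528,918.90 / 1,778,000 shares = $1.98.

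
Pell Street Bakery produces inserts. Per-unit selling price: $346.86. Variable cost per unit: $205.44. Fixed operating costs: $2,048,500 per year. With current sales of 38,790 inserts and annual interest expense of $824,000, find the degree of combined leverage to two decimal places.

Total contribution margin = 38,790 × $141.42 = $5,485,681.80.
Subtracting fixed costs: EBIT = $5,485,681.80 − $2,048,500 = $3,437,181.80. Interest = $824,000.00.
DOL = $5,485,681.80 ÷ $3,437,181.80 = 1.5960; DFL = $3,437,181.80 ÷ $2,613,181.80 = 1.3153.
Combined leverage = 1.5960 × 1.3153 = 2.0992.

2.10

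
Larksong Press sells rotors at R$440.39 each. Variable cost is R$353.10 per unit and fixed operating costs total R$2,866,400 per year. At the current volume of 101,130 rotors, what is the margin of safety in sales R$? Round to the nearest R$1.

Each unit contributes R$440.39 − R$353.10 = R$87.29. Break-even units = R$2,866,400 ÷ R$87.29 = 32,837.67; break-even revenue = 32,837.67 × R$440.39 = R$14,461,380.41.
Current sales = 101,130 × R$440.39 = R$44,536,640.70.
Margin of safety = R$44,536,640.70 − R$14,461,380.41 = R$30,075,260.

R$30,075,260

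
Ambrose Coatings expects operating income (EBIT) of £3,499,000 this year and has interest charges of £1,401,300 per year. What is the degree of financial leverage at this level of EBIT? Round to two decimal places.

1.67

Interest = £1,401,300.00.
Degree of financial leverage = EBIT / (EBIT − interest) = £3,499,000 / £2,097,700.00 = 1.6680.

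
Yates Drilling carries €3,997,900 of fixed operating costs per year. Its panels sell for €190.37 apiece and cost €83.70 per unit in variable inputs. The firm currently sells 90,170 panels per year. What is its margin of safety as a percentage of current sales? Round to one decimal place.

58.4%

Contribution margin per unit = €190.37 − €83.70 = €106.67. Break-even units = €3,997,900 ÷ €106.67 = 37,479.14; break-even revenue = 37,479.14 × €190.37 = €7,134,904.12.
Current sales = 90,170 × €190.37 = €17,165,662.90.
Margin of safety = (€17,165,662.90 − €7,134,904.12) ÷ €17,165,662.90 = 58.4%.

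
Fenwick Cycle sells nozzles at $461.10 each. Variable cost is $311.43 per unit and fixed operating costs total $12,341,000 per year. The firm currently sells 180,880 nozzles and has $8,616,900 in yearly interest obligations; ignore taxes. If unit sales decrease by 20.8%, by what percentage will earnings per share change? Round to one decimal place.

-92.1%

At 180,880 units, contribution = 180,880 × $149.67 = $27,072,309.60.
Operating income = contribution − fixed costs = $27,072,309.60 − $12,341,000 = $14,731,309.60.
After interest of $8,616,900.00, pre-tax earnings = $6,114,409.60.
DCL = total CM / (EBIT − I) = $27,072,309.60 / $6,114,409.60 = 4.4276.
EPS therefore changes by 4.4276 × (-20.8%) = -92.1%.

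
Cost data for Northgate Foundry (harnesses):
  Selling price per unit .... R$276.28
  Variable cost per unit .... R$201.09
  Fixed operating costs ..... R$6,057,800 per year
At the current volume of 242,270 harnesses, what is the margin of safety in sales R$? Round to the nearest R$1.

Contribution margin per unit = R$276.28 − R$201.09 = R$75.19. Break-even units = R$6,057,800 ÷ R$75.19 = 80,566.56; break-even revenue = 80,566.56 × R$276.28 = R$22,258,930.50.
Actual sales revenue = 242,270 × R$276.28 = R$66,934,355.60.
Margin of safety = R$66,934,355.60 − R$22,258,930.50 = R$44,675,425.

R$44,675,425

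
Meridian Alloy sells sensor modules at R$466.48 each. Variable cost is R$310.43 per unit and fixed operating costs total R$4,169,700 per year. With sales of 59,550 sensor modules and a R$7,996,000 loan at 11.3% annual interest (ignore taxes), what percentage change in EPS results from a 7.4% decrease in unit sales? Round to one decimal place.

-16.3%

Total contribution margin = 59,550 × R$156.05 = R$9,292,777.50.
Operating income = contribution − fixed costs = R$9,292,777.50 − R$4,169,700 = R$5,123,077.50.
After interest of R$903,548.00, pre-tax earnings = R$4,219,529.50.
Degree of combined leverage = contribution ÷ (EBIT − I) = R$9,292,777.50 ÷ R$4,219,529.50 = 2.2023.
EPS therefore changes by 2.2023 × (-7.4%) = -16.3%.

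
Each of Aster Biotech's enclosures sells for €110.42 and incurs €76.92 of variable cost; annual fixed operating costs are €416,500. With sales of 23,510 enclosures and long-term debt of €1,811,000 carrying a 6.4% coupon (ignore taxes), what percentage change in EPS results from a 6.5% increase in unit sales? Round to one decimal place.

+20.1%

At 23,510 units, contribution = 23,510 × €33.50 = €787,585.00.
Subtracting fixed costs: EBIT = €787,585.00 − €416,500 = €371,085.00.
Interest = €115,904.00, so EBIT − I = €255,181.00.
DCL = total CM / (EBIT − I) = €787,585.00 / €255,181.00 = 3.0864.
%ΔEPS = DCL × %ΔSales = 3.0864 × +6.5% = +20.1%.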